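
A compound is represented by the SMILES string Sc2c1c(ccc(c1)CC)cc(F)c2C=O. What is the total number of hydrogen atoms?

Walk through each heavy atom and fill implicit hydrogens from standard valence (C 4, N 3, O 2, S 2, halogen 1); for lowercase aromatic atoms, an aromatic c carries 1 H when it has two neighbours and 0 H with three, and aromatic n carries 0 H:
  atom 1: S, bond orders sum to 1 (valence 2) → 1 H
  atom 2: aromatic c, 3 neighbours → 0 H
  atom 3: aromatic c, 3 neighbours → 0 H
  atom 4: aromatic c, 3 neighbours → 0 H
  atom 5: aromatic c, 2 neighbours → 1 H
  atom 6: aromatic c, 2 neighbours → 1 H
  atom 7: aromatic c, 3 neighbours → 0 H
  atom 8: aromatic c, 2 neighbours → 1 H
  atom 9: C, bond orders sum to 2 (valence 4) → 2 H
  atom 10: C, bond orders sum to 1 (valence 4) → 3 H
  atom 11: aromatic c, 2 neighbours → 1 H
  atom 12: aromatic c, 3 neighbours → 0 H
  atom 13: F (halogen, monovalent) → 0 H
  atom 14: aromatic c, 3 neighbours → 0 H
  atom 15: C, bond orders sum to 3 (valence 4) → 1 H
  atom 16: O, bond orders sum to 2 (valence 2) → 0 H
Total hydrogens: 11.

11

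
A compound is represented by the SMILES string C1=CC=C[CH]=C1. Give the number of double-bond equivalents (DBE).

Molecular formula: C6H6.
DoU = (2C + 2 + N − H − X) / 2, where X is the halogen count and O/S are ignored.
    = (2·6 + 2 + 0 − 6 − 0) / 2 = 8 / 2 = 4.

4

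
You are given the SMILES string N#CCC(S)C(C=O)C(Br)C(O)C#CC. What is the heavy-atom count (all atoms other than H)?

Every atom symbol written in the SMILES (organic subset) is one heavy atom; implicit H are not written.
Heavy atoms by element → Br:1, C:10, N:1, O:2, S:1.
Total: 15.

15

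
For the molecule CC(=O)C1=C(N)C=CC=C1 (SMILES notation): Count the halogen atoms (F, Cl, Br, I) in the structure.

Scan the SMILES for the halogen motif — none present.
Groups that are present: 1 ketone, 1 primary amine.

0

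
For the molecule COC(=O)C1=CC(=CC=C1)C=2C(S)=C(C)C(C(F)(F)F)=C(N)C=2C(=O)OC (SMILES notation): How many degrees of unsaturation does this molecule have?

10

Molecular formula: C18H16F3NO4S.
DoU = (2C + 2 + N − H − X) / 2, where X is the halogen count and O/S are ignored.
    = (2·18 + 2 + 1 − 16 − 3) / 2 = 20 / 2 = 10.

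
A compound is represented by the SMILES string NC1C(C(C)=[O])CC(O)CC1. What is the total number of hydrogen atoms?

15

Walk through each heavy atom and fill implicit hydrogens from standard valence (C 4, N 3, O 2, S 2, halogen 1):
  atom 1: N, bond orders sum to 1 (valence 3) → 2 H
  atom 2: C, bond orders sum to 3 (valence 4) → 1 H
  atom 3: C, bond orders sum to 3 (valence 4) → 1 H
  atom 4: C, bond orders sum to 4 (valence 4) → 0 H
  atom 5: C, bond orders sum to 1 (valence 4) → 3 H
  atom 6: O with explicit H count 0
  atom 7: C, bond orders sum to 2 (valence 4) → 2 H
  atom 8: C, bond orders sum to 3 (valence 4) → 1 H
  atom 9: O, bond orders sum to 1 (valence 2) → 1 H
  atom 10: C, bond orders sum to 2 (valence 4) → 2 H
  atom 11: C, bond orders sum to 2 (valence 4) → 2 H
Total hydrogens: 15.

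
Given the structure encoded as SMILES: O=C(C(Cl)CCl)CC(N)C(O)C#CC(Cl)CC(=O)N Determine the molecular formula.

C11H15Cl3N2O3

Walk through each heavy atom and fill implicit hydrogens from standard valence (C 4, N 3, O 2, S 2, halogen 1):
  atom 1: O, bond orders sum to 2 (valence 2) → 0 H
  atom 2: C, bond orders sum to 4 (valence 4) → 0 H
  atom 3: C, bond orders sum to 3 (valence 4) → 1 H
  atom 4: Cl (halogen, monovalent) → 0 H
  atom 5: C, bond orders sum to 2 (valence 4) → 2 H
  atom 6: Cl (halogen, monovalent) → 0 H
  atom 7: C, bond orders sum to 2 (valence 4) → 2 H
  atom 8: C, bond orders sum to 3 (valence 4) → 1 H
  atom 9: N, bond orders sum to 1 (valence 3) → 2 H
  atom 10: C, bond orders sum to 3 (valence 4) → 1 H
  atom 11: O, bond orders sum to 1 (valence 2) → 1 H
  atom 12: C, bond orders sum to 4 (valence 4) → 0 H
  atom 13: C, bond orders sum to 4 (valence 4) → 0 H
  atom 14: C, bond orders sum to 3 (valence 4) → 1 H
  atom 15: Cl (halogen, monovalent) → 0 H
  atom 16: C, bond orders sum to 2 (valence 4) → 2 H
  atom 17: C, bond orders sum to 4 (valence 4) → 0 H
  atom 18: O, bond orders sum to 2 (valence 2) → 0 H
  atom 19: N, bond orders sum to 1 (valence 3) → 2 H
Totals → C:11, H:15, Cl:3, N:2, O:3.
In Hill order: C11H15Cl3N2O3.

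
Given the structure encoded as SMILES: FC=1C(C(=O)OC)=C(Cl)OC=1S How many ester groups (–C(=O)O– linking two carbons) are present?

1

The ester motif appears at heavy-atom position 4 in the SMILES.
Other groups present: 1 thiol.
Ester count: 1.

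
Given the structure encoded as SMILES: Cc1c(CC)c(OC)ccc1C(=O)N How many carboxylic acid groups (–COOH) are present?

Scan the SMILES for the carboxylic acid motif — none present.
Groups that are present: 1 amide, 1 ether.

0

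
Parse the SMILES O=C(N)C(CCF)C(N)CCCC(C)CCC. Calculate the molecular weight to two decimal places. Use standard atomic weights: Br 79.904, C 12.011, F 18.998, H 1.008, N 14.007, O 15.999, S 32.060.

First, the molecular formula is C13H27FN2O (counting implicit H from valence).
  C: 13 × 12.011 = 156.143
  F: 1 × 18.998 = 18.998
  H: 27 × 1.008 = 27.216
  N: 2 × 14.007 = 28.014
  O: 1 × 15.999 = 15.999
Sum: 13×12.011 + 1×18.998 + 27×1.008 + 2×14.007 + 1×15.999 = 246.370 → 246.37 g/mol.

246.37 g/mol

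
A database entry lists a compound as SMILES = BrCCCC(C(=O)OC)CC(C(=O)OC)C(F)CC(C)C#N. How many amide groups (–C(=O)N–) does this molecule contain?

Scan the SMILES for the amide motif — none present.
Groups that are present: 2 ester, 1 nitrile.

0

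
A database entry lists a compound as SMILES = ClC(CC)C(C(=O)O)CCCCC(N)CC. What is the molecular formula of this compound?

C12H24ClNO2

Walk through each heavy atom and fill implicit hydrogens from standard valence (C 4, N 3, O 2, S 2, halogen 1):
  atom 1: Cl (halogen, monovalent) → 0 H
  atom 2: C, bond orders sum to 3 (valence 4) → 1 H
  atom 3: C, bond orders sum to 2 (valence 4) → 2 H
  atom 4: C, bond orders sum to 1 (valence 4) → 3 H
  atom 5: C, bond orders sum to 3 (valence 4) → 1 H
  atom 6: C, bond orders sum to 4 (valence 4) → 0 H
  atom 7: O, bond orders sum to 2 (valence 2) → 0 H
  atom 8: O, bond orders sum to 1 (valence 2) → 1 H
  atom 9: C, bond orders sum to 2 (valence 4) → 2 H
  atom 10: C, bond orders sum to 2 (valence 4) → 2 H
  atom 11: C, bond orders sum to 2 (valence 4) → 2 H
  atom 12: C, bond orders sum to 2 (valence 4) → 2 H
  atom 13: C, bond orders sum to 3 (valence 4) → 1 H
  atom 14: N, bond orders sum to 1 (valence 3) → 2 H
  atom 15: C, bond orders sum to 2 (valence 4) → 2 H
  atom 16: C, bond orders sum to 1 (valence 4) → 3 H
Totals → C:12, H:24, Cl:1, N:1, O:2.
In Hill order: C12H24ClNO2.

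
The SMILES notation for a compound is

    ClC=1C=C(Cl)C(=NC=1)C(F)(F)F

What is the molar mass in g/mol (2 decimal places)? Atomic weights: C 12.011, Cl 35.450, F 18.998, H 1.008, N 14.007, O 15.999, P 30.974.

First, the molecular formula is C6H2Cl2F3N (counting implicit H from valence).
  C: 6 × 12.011 = 72.066
  Cl: 2 × 35.450 = 70.900
  F: 3 × 18.998 = 56.994
  H: 2 × 1.008 = 2.016
  N: 1 × 14.007 = 14.007
Sum: 6×12.011 + 2×35.450 + 3×18.998 + 2×1.008 + 1×14.007 = 215.983 → 215.98 g/mol.

215.98 g/mol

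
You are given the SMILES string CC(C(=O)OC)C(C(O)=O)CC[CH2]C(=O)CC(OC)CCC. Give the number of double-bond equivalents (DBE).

3

Molecular formula: C16H28O6.
DoU = (2C + 2 + N − H − X) / 2, where X is the halogen count and O/S are ignored.
    = (2·16 + 2 + 0 − 28 − 0) / 2 = 6 / 2 = 3.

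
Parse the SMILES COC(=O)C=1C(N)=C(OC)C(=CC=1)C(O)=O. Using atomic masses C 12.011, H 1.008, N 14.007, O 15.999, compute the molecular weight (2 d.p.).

First, the molecular formula is C10H11NO5 (counting implicit H from valence).
  C: 10 × 12.011 = 120.110
  H: 11 × 1.008 = 11.088
  N: 1 × 14.007 = 14.007
  O: 5 × 15.999 = 79.995
Sum: 10×12.011 + 11×1.008 + 1×14.007 + 5×15.999 = 225.200 → 225.20 g/mol.

225.20 g/mol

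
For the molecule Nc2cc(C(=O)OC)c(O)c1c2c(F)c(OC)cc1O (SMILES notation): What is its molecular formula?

C13H12FNO5

Walk through each heavy atom and fill implicit hydrogens from standard valence (C 4, N 3, O 2, S 2, halogen 1); for lowercase aromatic atoms, an aromatic c carries 1 H when it has two neighbours and 0 H with three, and aromatic n carries 0 H:
  atom 1: N, bond orders sum to 1 (valence 3) → 2 H
  atom 2: aromatic c, 3 neighbours → 0 H
  atom 3: aromatic c, 2 neighbours → 1 H
  atom 4: aromatic c, 3 neighbours → 0 H
  atom 5: C, bond orders sum to 4 (valence 4) → 0 H
  atom 6: O, bond orders sum to 2 (valence 2) → 0 H
  atom 7: O, bond orders sum to 2 (valence 2) → 0 H
  atom 8: C, bond orders sum to 1 (valence 4) → 3 H
  atom 9: aromatic c, 3 neighbours → 0 H
  atom 10: O, bond orders sum to 1 (valence 2) → 1 H
  atom 11: aromatic c, 3 neighbours → 0 H
  atom 12: aromatic c, 3 neighbours → 0 H
  atom 13: aromatic c, 3 neighbours → 0 H
  atom 14: F (halogen, monovalent) → 0 H
  atom 15: aromatic c, 3 neighbours → 0 H
  atom 16: O, bond orders sum to 2 (valence 2) → 0 H
  atom 17: C, bond orders sum to 1 (valence 4) → 3 H
  atom 18: aromatic c, 2 neighbours → 1 H
  atom 19: aromatic c, 3 neighbours → 0 H
  atom 20: O, bond orders sum to 1 (valence 2) → 1 H
Totals → C:13, H:12, F:1, N:1, O:5.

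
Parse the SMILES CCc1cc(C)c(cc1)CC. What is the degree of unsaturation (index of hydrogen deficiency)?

4

Molecular formula: C11H16.
DoU = (2C + 2 + N − H − X) / 2, where X is the halogen count and O/S are ignored.
    = (2·11 + 2 + 0 − 16 − 0) / 2 = 8 / 2 = 4.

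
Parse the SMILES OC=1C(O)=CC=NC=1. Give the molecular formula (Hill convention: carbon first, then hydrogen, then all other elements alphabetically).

Walk through each heavy atom and fill implicit hydrogens from standard valence (C 4, N 3, O 2, S 2, halogen 1):
  atom 1: O, bond orders sum to 1 (valence 2) → 1 H
  atom 2: C, bond orders sum to 4 (valence 4) → 0 H
  atom 3: C, bond orders sum to 4 (valence 4) → 0 H
  atom 4: O, bond orders sum to 1 (valence 2) → 1 H
  atom 5: C, bond orders sum to 3 (valence 4) → 1 H
  atom 6: C, bond orders sum to 3 (valence 4) → 1 H
  atom 7: N, bond orders sum to 3 (valence 3) → 0 H
  atom 8: C, bond orders sum to 3 (valence 4) → 1 H
Totals → C:5, H:5, N:1, O:2.

C5H5NO2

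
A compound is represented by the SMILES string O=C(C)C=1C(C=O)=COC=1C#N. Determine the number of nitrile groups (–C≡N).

The nitrile motif appears at heavy-atom position 11 in the SMILES.
Other groups present: 1 aldehyde, 1 ketone.
Nitrile count: 1.

1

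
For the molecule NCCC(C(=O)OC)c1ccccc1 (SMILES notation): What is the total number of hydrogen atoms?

Walk through each heavy atom and fill implicit hydrogens from standard valence (C 4, N 3, O 2, S 2, halogen 1); for lowercase aromatic atoms, an aromatic c carries 1 H when it has two neighbours and 0 H with three, and aromatic n carries 0 H:
  atom 1: N, bond orders sum to 1 (valence 3) → 2 H
  atom 2: C, bond orders sum to 2 (valence 4) → 2 H
  atom 3: C, bond orders sum to 2 (valence 4) → 2 H
  atom 4: C, bond orders sum to 3 (valence 4) → 1 H
  atom 5: C, bond orders sum to 4 (valence 4) → 0 H
  atom 6: O, bond orders sum to 2 (valence 2) → 0 H
  atom 7: O, bond orders sum to 2 (valence 2) → 0 H
  atom 8: C, bond orders sum to 1 (valence 4) → 3 H
  atom 9: aromatic c, 3 neighbours → 0 H
  atom 10: aromatic c, 2 neighbours → 1 H
  atom 11: aromatic c, 2 neighbours → 1 H
  atom 12: aromatic c, 2 neighbours → 1 H
  atom 13: aromatic c, 2 neighbours → 1 H
  atom 14: aromatic c, 2 neighbours → 1 H
Total hydrogens: 15.

15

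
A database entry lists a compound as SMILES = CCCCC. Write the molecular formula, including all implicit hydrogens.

Walk through each heavy atom and fill implicit hydrogens from standard valence (C 4, N 3, O 2, S 2, halogen 1):
  atom 1: C, bond orders sum to 1 (valence 4) → 3 H
  atom 2: C, bond orders sum to 2 (valence 4) → 2 H
  atom 3: C, bond orders sum to 2 (valence 4) → 2 H
  atom 4: C, bond orders sum to 2 (valence 4) → 2 H
  atom 5: C, bond orders sum to 1 (valence 4) → 3 H
Totals → C:5, H:12.
In Hill order: C5H12.

C5H12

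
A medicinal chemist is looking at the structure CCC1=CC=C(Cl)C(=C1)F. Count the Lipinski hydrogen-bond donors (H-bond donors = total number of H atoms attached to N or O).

Donors: find every N or O and count the H atoms it carries.
  (no N or O atoms present)
Lipinski HBD = 0.

0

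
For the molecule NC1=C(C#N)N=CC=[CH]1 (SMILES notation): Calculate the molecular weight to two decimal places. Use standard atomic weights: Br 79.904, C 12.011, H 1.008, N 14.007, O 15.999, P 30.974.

119.13 g/mol

First, the molecular formula is C6H5N3 (counting implicit H from valence).
  C: 6 × 12.011 = 72.066
  H: 5 × 1.008 = 5.040
  N: 3 × 14.007 = 42.021
Sum: 6×12.011 + 5×1.008 + 3×14.007 = 119.127 → 119.13 g/mol.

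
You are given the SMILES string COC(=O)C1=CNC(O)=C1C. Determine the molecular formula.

C7H9NO3

Walk through each heavy atom and fill implicit hydrogens from standard valence (C 4, N 3, O 2, S 2, halogen 1):
  atom 1: C, bond orders sum to 1 (valence 4) → 3 H
  atom 2: O, bond orders sum to 2 (valence 2) → 0 H
  atom 3: C, bond orders sum to 4 (valence 4) → 0 H
  atom 4: O, bond orders sum to 2 (valence 2) → 0 H
  atom 5: C, bond orders sum to 4 (valence 4) → 0 H
  atom 6: C, bond orders sum to 3 (valence 4) → 1 H
  atom 7: N, bond orders sum to 2 (valence 3) → 1 H
  atom 8: C, bond orders sum to 4 (valence 4) → 0 H
  atom 9: O, bond orders sum to 1 (valence 2) → 1 H
  atom 10: C, bond orders sum to 4 (valence 4) → 0 H
  atom 11: C, bond orders sum to 1 (valence 4) → 3 H
Totals → C:7, H:9, N:1, O:3.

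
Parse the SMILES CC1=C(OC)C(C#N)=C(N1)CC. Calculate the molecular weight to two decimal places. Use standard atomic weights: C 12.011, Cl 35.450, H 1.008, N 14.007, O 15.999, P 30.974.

164.21 g/mol

First, the molecular formula is C9H12N2O (counting implicit H from valence).
  C: 9 × 12.011 = 108.099
  H: 12 × 1.008 = 12.096
  N: 2 × 14.007 = 28.014
  O: 1 × 15.999 = 15.999
Sum: 9×12.011 + 12×1.008 + 2×14.007 + 1×15.999 = 164.208 → 164.21 g/mol.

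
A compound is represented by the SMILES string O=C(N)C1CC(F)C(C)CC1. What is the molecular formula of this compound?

Walk through each heavy atom and fill implicit hydrogens from standard valence (C 4, N 3, O 2, S 2, halogen 1):
  atom 1: O, bond orders sum to 2 (valence 2) → 0 H
  atom 2: C, bond orders sum to 4 (valence 4) → 0 H
  atom 3: N, bond orders sum to 1 (valence 3) → 2 H
  atom 4: C, bond orders sum to 3 (valence 4) → 1 H
  atom 5: C, bond orders sum to 2 (valence 4) → 2 H
  atom 6: C, bond orders sum to 3 (valence 4) → 1 H
  atom 7: F (halogen, monovalent) → 0 H
  atom 8: C, bond orders sum to 3 (valence 4) → 1 H
  atom 9: C, bond orders sum to 1 (valence 4) → 3 H
  atom 10: C, bond orders sum to 2 (valence 4) → 2 H
  atom 11: C, bond orders sum to 2 (valence 4) → 2 H
Totals → C:8, H:14, F:1, N:1, O:1.
In Hill order: C8H14FNO.

C8H14FNO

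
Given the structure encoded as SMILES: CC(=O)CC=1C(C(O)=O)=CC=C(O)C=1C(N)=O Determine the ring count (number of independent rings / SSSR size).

In SMILES, each pair of matching ring-closure digits denotes one ring-closing bond; the number of such bonds equals the number of independent rings.
Ring-closure bonds here: 1.

1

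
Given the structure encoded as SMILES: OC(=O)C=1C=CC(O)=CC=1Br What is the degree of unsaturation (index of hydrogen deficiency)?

Molecular formula: C7H5BrO3.
DoU = (2C + 2 + N − H − X) / 2, where X is the halogen count and O/S are ignored.
    = (2·7 + 2 + 0 − 5 − 1) / 2 = 10 / 2 = 5.

5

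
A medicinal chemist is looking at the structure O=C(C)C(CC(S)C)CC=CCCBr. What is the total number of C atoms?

11

Count every carbon token in the SMILES (each C, including those in ring-closure positions and inside branches).
Carbon count: 11.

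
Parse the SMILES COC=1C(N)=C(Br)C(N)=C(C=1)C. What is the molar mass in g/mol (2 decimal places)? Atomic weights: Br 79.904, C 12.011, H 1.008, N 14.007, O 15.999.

231.09 g/mol

First, the molecular formula is C8H11BrN2O (counting implicit H from valence).
  Br: 1 × 79.904 = 79.904
  C: 8 × 12.011 = 96.088
  H: 11 × 1.008 = 11.088
  N: 2 × 14.007 = 28.014
  O: 1 × 15.999 = 15.999
Sum: 1×79.904 + 8×12.011 + 11×1.008 + 2×14.007 + 1×15.999 = 231.093 → 231.09 g/mol.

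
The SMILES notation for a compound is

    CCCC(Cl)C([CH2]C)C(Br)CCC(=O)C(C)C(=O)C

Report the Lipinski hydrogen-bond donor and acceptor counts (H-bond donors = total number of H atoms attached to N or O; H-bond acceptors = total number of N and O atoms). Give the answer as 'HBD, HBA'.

0, 2

Donors: find every N or O and count the H atoms it carries.
  atom 14 (O): bond orders sum to 2 → 0 H
  atom 18 (O): bond orders sum to 2 → 0 H
Lipinski HBD = 0.
Acceptors: N atoms = 0, O atoms = 2 → HBA = 2.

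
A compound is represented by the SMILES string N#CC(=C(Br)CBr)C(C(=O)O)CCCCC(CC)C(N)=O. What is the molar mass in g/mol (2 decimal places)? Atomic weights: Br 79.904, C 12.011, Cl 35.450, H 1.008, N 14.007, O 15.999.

424.13 g/mol

First, the molecular formula is C14H20Br2N2O3 (counting implicit H from valence).
  Br: 2 × 79.904 = 159.808
  C: 14 × 12.011 = 168.154
  H: 20 × 1.008 = 20.160
  N: 2 × 14.007 = 28.014
  O: 3 × 15.999 = 47.997
Sum: 2×79.904 + 14×12.011 + 20×1.008 + 2×14.007 + 3×15.999 = 424.133 → 424.13 g/mol.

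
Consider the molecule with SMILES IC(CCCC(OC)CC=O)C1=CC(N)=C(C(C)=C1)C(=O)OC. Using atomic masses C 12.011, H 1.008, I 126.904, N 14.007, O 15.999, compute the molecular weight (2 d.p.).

First, the molecular formula is C17H24INO4 (counting implicit H from valence).
  C: 17 × 12.011 = 204.187
  H: 24 × 1.008 = 24.192
  I: 1 × 126.904 = 126.904
  N: 1 × 14.007 = 14.007
  O: 4 × 15.999 = 63.996
Sum: 17×12.011 + 24×1.008 + 1×126.904 + 1×14.007 + 4×15.999 = 433.286 → 433.29 g/mol.

433.29 g/mol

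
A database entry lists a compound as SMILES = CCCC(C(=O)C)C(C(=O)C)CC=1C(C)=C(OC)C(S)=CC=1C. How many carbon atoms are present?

19

Count every carbon token in the SMILES (each C, including those in ring-closure positions and inside branches).
Carbon count: 19.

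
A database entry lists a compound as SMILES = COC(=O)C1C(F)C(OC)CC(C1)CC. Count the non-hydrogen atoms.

Every atom symbol written in the SMILES (organic subset) is one heavy atom; implicit H are not written.
Heavy atoms by element → C:11, F:1, O:3.
Total: 15.

15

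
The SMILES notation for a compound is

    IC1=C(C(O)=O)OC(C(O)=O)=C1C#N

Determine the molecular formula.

C7H2INO5

Walk through each heavy atom and fill implicit hydrogens from standard valence (C 4, N 3, O 2, S 2, halogen 1):
  atom 1: I (halogen, monovalent) → 0 H
  atom 2: C, bond orders sum to 4 (valence 4) → 0 H
  atom 3: C, bond orders sum to 4 (valence 4) → 0 H
  atom 4: C, bond orders sum to 4 (valence 4) → 0 H
  atom 5: O, bond orders sum to 1 (valence 2) → 1 H
  atom 6: O, bond orders sum to 2 (valence 2) → 0 H
  atom 7: O, bond orders sum to 2 (valence 2) → 0 H
  atom 8: C, bond orders sum to 4 (valence 4) → 0 H
  atom 9: C, bond orders sum to 4 (valence 4) → 0 H
  atom 10: O, bond orders sum to 1 (valence 2) → 1 H
  atom 11: O, bond orders sum to 2 (valence 2) → 0 H
  atom 12: C, bond orders sum to 4 (valence 4) → 0 H
  atom 13: C, bond orders sum to 4 (valence 4) → 0 H
  atom 14: N, bond orders sum to 3 (valence 3) → 0 H
Totals → C:7, H:2, I:1, N:1, O:5.
In Hill order: C7H2INO5.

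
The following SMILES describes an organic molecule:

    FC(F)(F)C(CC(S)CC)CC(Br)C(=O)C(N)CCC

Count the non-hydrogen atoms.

20

Every atom symbol written in the SMILES (organic subset) is one heavy atom; implicit H are not written.
Heavy atoms by element → Br:1, C:13, F:3, N:1, O:1, S:1.
Total: 20.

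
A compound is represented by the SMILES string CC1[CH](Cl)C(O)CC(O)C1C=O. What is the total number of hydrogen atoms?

13

Walk through each heavy atom and fill implicit hydrogens from standard valence (C 4, N 3, O 2, S 2, halogen 1):
  atom 1: C, bond orders sum to 1 (valence 4) → 3 H
  atom 2: C, bond orders sum to 3 (valence 4) → 1 H
  atom 3: C with explicit H count 1
  atom 4: Cl (halogen, monovalent) → 0 H
  atom 5: C, bond orders sum to 3 (valence 4) → 1 H
  atom 6: O, bond orders sum to 1 (valence 2) → 1 H
  atom 7: C, bond orders sum to 2 (valence 4) → 2 H
  atom 8: C, bond orders sum to 3 (valence 4) → 1 H
  atom 9: O, bond orders sum to 1 (valence 2) → 1 H
  atom 10: C, bond orders sum to 3 (valence 4) → 1 H
  atom 11: C, bond orders sum to 3 (valence 4) → 1 H
  atom 12: O, bond orders sum to 2 (valence 2) → 0 H
Total hydrogens: 13.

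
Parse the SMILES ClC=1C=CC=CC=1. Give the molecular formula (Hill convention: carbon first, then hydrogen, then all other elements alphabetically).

C6H5Cl

Walk through each heavy atom and fill implicit hydrogens from standard valence (C 4, N 3, O 2, S 2, halogen 1):
  atom 1: Cl (halogen, monovalent) → 0 H
  atom 2: C, bond orders sum to 4 (valence 4) → 0 H
  atom 3: C, bond orders sum to 3 (valence 4) → 1 H
  atom 4: C, bond orders sum to 3 (valence 4) → 1 H
  atom 5: C, bond orders sum to 3 (valence 4) → 1 H
  atom 6: C, bond orders sum to 3 (valence 4) → 1 H
  atom 7: C, bond orders sum to 3 (valence 4) → 1 H
Totals → C:6, H:5, Cl:1.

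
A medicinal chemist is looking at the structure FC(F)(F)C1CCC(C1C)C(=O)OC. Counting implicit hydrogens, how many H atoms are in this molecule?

13

Walk through each heavy atom and fill implicit hydrogens from standard valence (C 4, N 3, O 2, S 2, halogen 1):
  atom 1: F (halogen, monovalent) → 0 H
  atom 2: C, bond orders sum to 4 (valence 4) → 0 H
  atom 3: F (halogen, monovalent) → 0 H
  atom 4: F (halogen, monovalent) → 0 H
  atom 5: C, bond orders sum to 3 (valence 4) → 1 H
  atom 6: C, bond orders sum to 2 (valence 4) → 2 H
  atom 7: C, bond orders sum to 2 (valence 4) → 2 H
  atom 8: C, bond orders sum to 3 (valence 4) → 1 H
  atom 9: C, bond orders sum to 3 (valence 4) → 1 H
  atom 10: C, bond orders sum to 1 (valence 4) → 3 H
  atom 11: C, bond orders sum to 4 (valence 4) → 0 H
  atom 12: O, bond orders sum to 2 (valence 2) → 0 H
  atom 13: O, bond orders sum to 2 (valence 2) → 0 H
  atom 14: C, bond orders sum to 1 (valence 4) → 3 H
Total hydrogens: 13.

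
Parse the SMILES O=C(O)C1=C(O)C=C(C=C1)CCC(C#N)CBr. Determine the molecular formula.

Walk through each heavy atom and fill implicit hydrogens from standard valence (C 4, N 3, O 2, S 2, halogen 1):
  atom 1: O, bond orders sum to 2 (valence 2) → 0 H
  atom 2: C, bond orders sum to 4 (valence 4) → 0 H
  atom 3: O, bond orders sum to 1 (valence 2) → 1 H
  atom 4: C, bond orders sum to 4 (valence 4) → 0 H
  atom 5: C, bond orders sum to 4 (valence 4) → 0 H
  atom 6: O, bond orders sum to 1 (valence 2) → 1 H
  atom 7: C, bond orders sum to 3 (valence 4) → 1 H
  atom 8: C, bond orders sum to 4 (valence 4) → 0 H
  atom 9: C, bond orders sum to 3 (valence 4) → 1 H
  atom 10: C, bond orders sum to 3 (valence 4) → 1 H
  atom 11: C, bond orders sum to 2 (valence 4) → 2 H
  atom 12: C, bond orders sum to 2 (valence 4) → 2 H
  atom 13: C, bond orders sum to 3 (valence 4) → 1 H
  atom 14: C, bond orders sum to 4 (valence 4) → 0 H
  atom 15: N, bond orders sum to 3 (valence 3) → 0 H
  atom 16: C, bond orders sum to 2 (valence 4) → 2 H
  atom 17: Br (halogen, monovalent) → 0 H
Totals → C:12, H:12, Br:1, N:1, O:3.
In Hill order: C12H12BrNO3.

C12H12BrNO3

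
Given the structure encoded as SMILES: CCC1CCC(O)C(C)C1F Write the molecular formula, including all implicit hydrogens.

C9H17FO

Walk through each heavy atom and fill implicit hydrogens from standard valence (C 4, N 3, O 2, S 2, halogen 1):
  atom 1: C, bond orders sum to 1 (valence 4) → 3 H
  atom 2: C, bond orders sum to 2 (valence 4) → 2 H
  atom 3: C, bond orders sum to 3 (valence 4) → 1 H
  atom 4: C, bond orders sum to 2 (valence 4) → 2 H
  atom 5: C, bond orders sum to 2 (valence 4) → 2 H
  atom 6: C, bond orders sum to 3 (valence 4) → 1 H
  atom 7: O, bond orders sum to 1 (valence 2) → 1 H
  atom 8: C, bond orders sum to 3 (valence 4) → 1 H
  atom 9: C, bond orders sum to 1 (valence 4) → 3 H
  atom 10: C, bond orders sum to 3 (valence 4) → 1 H
  atom 11: F (halogen, monovalent) → 0 H
Totals → C:9, H:17, F:1, O:1.
In Hill order: C9H17FO.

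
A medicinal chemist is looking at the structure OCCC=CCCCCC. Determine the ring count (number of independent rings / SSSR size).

In SMILES, each pair of matching ring-closure digits denotes one ring-closing bond; the number of such bonds equals the number of independent rings.
Ring-closure bonds here: 0.

0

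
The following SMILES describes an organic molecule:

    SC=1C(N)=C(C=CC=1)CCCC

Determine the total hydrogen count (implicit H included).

Walk through each heavy atom and fill implicit hydrogens from standard valence (C 4, N 3, O 2, S 2, halogen 1):
  atom 1: S, bond orders sum to 1 (valence 2) → 1 H
  atom 2: C, bond orders sum to 4 (valence 4) → 0 H
  atom 3: C, bond orders sum to 4 (valence 4) → 0 H
  atom 4: N, bond orders sum to 1 (valence 3) → 2 H
  atom 5: C, bond orders sum to 4 (valence 4) → 0 H
  atom 6: C, bond orders sum to 3 (valence 4) → 1 H
  atom 7: C, bond orders sum to 3 (valence 4) → 1 H
  atom 8: C, bond orders sum to 3 (valence 4) → 1 H
  atom 9: C, bond orders sum to 2 (valence 4) → 2 H
  atom 10: C, bond orders sum to 2 (valence 4) → 2 H
  atom 11: C, bond orders sum to 2 (valence 4) → 2 H
  atom 12: C, bond orders sum to 1 (valence 4) → 3 H
Total hydrogens: 15.

15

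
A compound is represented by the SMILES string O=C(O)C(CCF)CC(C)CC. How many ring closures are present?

0

In SMILES, each pair of matching ring-closure digits denotes one ring-closing bond; the number of such bonds equals the number of independent rings.
Ring-closure bonds here: 0.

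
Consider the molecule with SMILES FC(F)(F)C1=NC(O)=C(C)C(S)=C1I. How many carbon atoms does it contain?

7

Count every carbon token in the SMILES (each C, including those in ring-closure positions and inside branches).
Carbon count: 7.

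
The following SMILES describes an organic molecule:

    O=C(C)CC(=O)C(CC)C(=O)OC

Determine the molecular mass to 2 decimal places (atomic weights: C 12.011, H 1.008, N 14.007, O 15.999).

186.21 g/mol

First, the molecular formula is C9H14O4 (counting implicit H from valence).
  C: 9 × 12.011 = 108.099
  H: 14 × 1.008 = 14.112
  O: 4 × 15.999 = 63.996
Sum: 9×12.011 + 14×1.008 + 4×15.999 = 186.207 → 186.21 g/mol.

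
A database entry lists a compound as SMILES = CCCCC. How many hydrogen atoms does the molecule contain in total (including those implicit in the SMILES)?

12

Walk through each heavy atom and fill implicit hydrogens from standard valence (C 4, N 3, O 2, S 2, halogen 1):
  atom 1: C, bond orders sum to 1 (valence 4) → 3 H
  atom 2: C, bond orders sum to 2 (valence 4) → 2 H
  atom 3: C, bond orders sum to 2 (valence 4) → 2 H
  atom 4: C, bond orders sum to 2 (valence 4) → 2 H
  atom 5: C, bond orders sum to 1 (valence 4) → 3 H
Total hydrogens: 12.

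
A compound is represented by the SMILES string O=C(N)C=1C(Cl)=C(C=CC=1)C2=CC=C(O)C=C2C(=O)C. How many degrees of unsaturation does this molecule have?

10

Degree of unsaturation = (number of rings) + (number of π bonds).
Ring closures in the SMILES: 2.
π bonds: 8 double bonds (each 1 DoU) → 8 DoU from unsaturation.
Total DoU = 2 + 8 = 10.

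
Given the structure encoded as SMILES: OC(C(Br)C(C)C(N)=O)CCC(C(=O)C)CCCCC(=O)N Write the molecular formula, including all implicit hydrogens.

C15H27BrN2O4

Walk through each heavy atom and fill implicit hydrogens from standard valence (C 4, N 3, O 2, S 2, halogen 1):
  atom 1: O, bond orders sum to 1 (valence 2) → 1 H
  atom 2: C, bond orders sum to 3 (valence 4) → 1 H
  atom 3: C, bond orders sum to 3 (valence 4) → 1 H
  atom 4: Br (halogen, monovalent) → 0 H
  atom 5: C, bond orders sum to 3 (valence 4) → 1 H
  atom 6: C, bond orders sum to 1 (valence 4) → 3 H
  atom 7: C, bond orders sum to 4 (valence 4) → 0 H
  atom 8: N, bond orders sum to 1 (valence 3) → 2 H
  atom 9: O, bond orders sum to 2 (valence 2) → 0 H
  atom 10: C, bond orders sum to 2 (valence 4) → 2 H
  atom 11: C, bond orders sum to 2 (valence 4) → 2 H
  atom 12: C, bond orders sum to 3 (valence 4) → 1 H
  atom 13: C, bond orders sum to 4 (valence 4) → 0 H
  atom 14: O, bond orders sum to 2 (valence 2) → 0 H
  atom 15: C, bond orders sum to 1 (valence 4) → 3 H
  atom 16: C, bond orders sum to 2 (valence 4) → 2 H
  atom 17: C, bond orders sum to 2 (valence 4) → 2 H
  atom 18: C, bond orders sum to 2 (valence 4) → 2 H
  atom 19: C, bond orders sum to 2 (valence 4) → 2 H
  atom 20: C, bond orders sum to 4 (valence 4) → 0 H
  atom 21: O, bond orders sum to 2 (valence 2) → 0 H
  atom 22: N, bond orders sum to 1 (valence 3) → 2 H
Totals → C:15, H:27, Br:1, N:2, O:4.
In Hill order: C15H27BrN2O4.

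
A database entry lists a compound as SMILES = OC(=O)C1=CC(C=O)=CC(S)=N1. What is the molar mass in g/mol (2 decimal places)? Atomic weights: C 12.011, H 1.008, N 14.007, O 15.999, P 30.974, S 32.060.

183.18 g/mol

First, the molecular formula is C7H5NO3S (counting implicit H from valence).
  C: 7 × 12.011 = 84.077
  H: 5 × 1.008 = 5.040
  N: 1 × 14.007 = 14.007
  O: 3 × 15.999 = 47.997
  S: 1 × 32.060 = 32.060
Sum: 7×12.011 + 5×1.008 + 1×14.007 + 3×15.999 + 1×32.060 = 183.181 → 183.18 g/mol.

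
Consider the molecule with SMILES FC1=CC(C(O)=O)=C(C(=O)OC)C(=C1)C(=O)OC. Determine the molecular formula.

C11H9FO6

Walk through each heavy atom and fill implicit hydrogens from standard valence (C 4, N 3, O 2, S 2, halogen 1):
  atom 1: F (halogen, monovalent) → 0 H
  atom 2: C, bond orders sum to 4 (valence 4) → 0 H
  atom 3: C, bond orders sum to 3 (valence 4) → 1 H
  atom 4: C, bond orders sum to 4 (valence 4) → 0 H
  atom 5: C, bond orders sum to 4 (valence 4) → 0 H
  atom 6: O, bond orders sum to 1 (valence 2) → 1 H
  atom 7: O, bond orders sum to 2 (valence 2) → 0 H
  atom 8: C, bond orders sum to 4 (valence 4) → 0 H
  atom 9: C, bond orders sum to 4 (valence 4) → 0 H
  atom 10: O, bond orders sum to 2 (valence 2) → 0 H
  atom 11: O, bond orders sum to 2 (valence 2) → 0 H
  atom 12: C, bond orders sum to 1 (valence 4) → 3 H
  atom 13: C, bond orders sum to 4 (valence 4) → 0 H
  atom 14: C, bond orders sum to 3 (valence 4) → 1 H
  atom 15: C, bond orders sum to 4 (valence 4) → 0 H
  atom 16: O, bond orders sum to 2 (valence 2) → 0 H
  atom 17: O, bond orders sum to 2 (valence 2) → 0 H
  atom 18: C, bond orders sum to 1 (valence 4) → 3 H
Totals → C:11, H:9, F:1, O:6.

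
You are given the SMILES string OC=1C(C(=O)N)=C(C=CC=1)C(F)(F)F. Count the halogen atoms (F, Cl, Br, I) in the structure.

3

Halogen atoms appear at heavy-atom positions 12, 13, 14 (3×F).
Other groups present: 1 amide, 1 hydroxyl.
Halogen count: 3.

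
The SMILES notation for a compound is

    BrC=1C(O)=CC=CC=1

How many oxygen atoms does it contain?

1

Scan the SMILES for O atoms (remember two-letter symbols like Cl and Br are single atoms).
Oxygen count: 1.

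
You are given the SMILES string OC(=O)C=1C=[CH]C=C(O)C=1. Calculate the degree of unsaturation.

Degree of unsaturation = (number of rings) + (number of π bonds).
Ring closures in the SMILES: 1.
π bonds: 4 double bonds (each 1 DoU) → 4 DoU from unsaturation.
Total DoU = 1 + 4 = 5.

5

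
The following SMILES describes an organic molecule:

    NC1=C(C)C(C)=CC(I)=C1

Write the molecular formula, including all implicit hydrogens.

C8H10IN

Walk through each heavy atom and fill implicit hydrogens from standard valence (C 4, N 3, O 2, S 2, halogen 1):
  atom 1: N, bond orders sum to 1 (valence 3) → 2 H
  atom 2: C, bond orders sum to 4 (valence 4) → 0 H
  atom 3: C, bond orders sum to 4 (valence 4) → 0 H
  atom 4: C, bond orders sum to 1 (valence 4) → 3 H
  atom 5: C, bond orders sum to 4 (valence 4) → 0 H
  atom 6: C, bond orders sum to 1 (valence 4) → 3 H
  atom 7: C, bond orders sum to 3 (valence 4) → 1 H
  atom 8: C, bond orders sum to 4 (valence 4) → 0 H
  atom 9: I (halogen, monovalent) → 0 H
  atom 10: C, bond orders sum to 3 (valence 4) → 1 H
Totals → C:8, H:10, I:1, N:1.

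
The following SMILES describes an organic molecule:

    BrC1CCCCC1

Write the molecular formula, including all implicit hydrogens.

Walk through each heavy atom and fill implicit hydrogens from standard valence (C 4, N 3, O 2, S 2, halogen 1):
  atom 1: Br (halogen, monovalent) → 0 H
  atom 2: C, bond orders sum to 3 (valence 4) → 1 H
  atom 3: C, bond orders sum to 2 (valence 4) → 2 H
  atom 4: C, bond orders sum to 2 (valence 4) → 2 H
  atom 5: C, bond orders sum to 2 (valence 4) → 2 H
  atom 6: C, bond orders sum to 2 (valence 4) → 2 H
  atom 7: C, bond orders sum to 2 (valence 4) → 2 H
Totals → C:6, H:11, Br:1.
In Hill order: C6H11Br.

C6H11Br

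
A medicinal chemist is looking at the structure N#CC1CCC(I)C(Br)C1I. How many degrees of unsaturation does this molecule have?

3

Degree of unsaturation = (number of rings) + (number of π bonds).
Ring closures in the SMILES: 1.
π bonds: 1 triple bond (each 2 DoU) → 2 DoU from unsaturation.
Total DoU = 1 + 2 = 3.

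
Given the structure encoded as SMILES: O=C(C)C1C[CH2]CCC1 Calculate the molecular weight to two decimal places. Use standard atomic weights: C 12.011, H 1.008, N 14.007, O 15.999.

126.20 g/mol

First, the molecular formula is C8H14O (counting implicit H from valence).
  C: 8 × 12.011 = 96.088
  H: 14 × 1.008 = 14.112
  O: 1 × 15.999 = 15.999
Sum: 8×12.011 + 14×1.008 + 1×15.999 = 126.199 → 126.20 g/mol.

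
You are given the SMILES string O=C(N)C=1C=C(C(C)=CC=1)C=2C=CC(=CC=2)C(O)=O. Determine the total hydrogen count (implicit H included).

13

Walk through each heavy atom and fill implicit hydrogens from standard valence (C 4, N 3, O 2, S 2, halogen 1):
  atom 1: O, bond orders sum to 2 (valence 2) → 0 H
  atom 2: C, bond orders sum to 4 (valence 4) → 0 H
  atom 3: N, bond orders sum to 1 (valence 3) → 2 H
  atom 4: C, bond orders sum to 4 (valence 4) → 0 H
  atom 5: C, bond orders sum to 3 (valence 4) → 1 H
  atom 6: C, bond orders sum to 4 (valence 4) → 0 H
  atom 7: C, bond orders sum to 4 (valence 4) → 0 H
  atom 8: C, bond orders sum to 1 (valence 4) → 3 H
  atom 9: C, bond orders sum to 3 (valence 4) → 1 H
  atom 10: C, bond orders sum to 3 (valence 4) → 1 H
  atom 11: C, bond orders sum to 4 (valence 4) → 0 H
  atom 12: C, bond orders sum to 3 (valence 4) → 1 H
  atom 13: C, bond orders sum to 3 (valence 4) → 1 H
  atom 14: C, bond orders sum to 4 (valence 4) → 0 H
  atom 15: C, bond orders sum to 3 (valence 4) → 1 H
  atom 16: C, bond orders sum to 3 (valence 4) → 1 H
  atom 17: C, bond orders sum to 4 (valence 4) → 0 H
  atom 18: O, bond orders sum to 1 (valence 2) → 1 H
  atom 19: O, bond orders sum to 2 (valence 2) → 0 H
Total hydrogens: 13.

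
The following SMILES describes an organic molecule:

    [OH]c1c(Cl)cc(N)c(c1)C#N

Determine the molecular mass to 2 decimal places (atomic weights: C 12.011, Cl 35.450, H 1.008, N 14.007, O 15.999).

First, the molecular formula is C7H5ClN2O (counting implicit H from valence).
  C: 7 × 12.011 = 84.077
  Cl: 1 × 35.450 = 35.450
  H: 5 × 1.008 = 5.040
  N: 2 × 14.007 = 28.014
  O: 1 × 15.999 = 15.999
Sum: 7×12.011 + 1×35.450 + 5×1.008 + 2×14.007 + 1×15.999 = 168.580 → 168.58 g/mol.

168.58 g/mol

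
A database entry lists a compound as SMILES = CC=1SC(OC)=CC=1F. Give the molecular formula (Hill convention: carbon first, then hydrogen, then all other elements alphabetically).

C6H7FOS

Walk through each heavy atom and fill implicit hydrogens from standard valence (C 4, N 3, O 2, S 2, halogen 1):
  atom 1: C, bond orders sum to 1 (valence 4) → 3 H
  atom 2: C, bond orders sum to 4 (valence 4) → 0 H
  atom 3: S, bond orders sum to 2 (valence 2) → 0 H
  atom 4: C, bond orders sum to 4 (valence 4) → 0 H
  atom 5: O, bond orders sum to 2 (valence 2) → 0 H
  atom 6: C, bond orders sum to 1 (valence 4) → 3 H
  atom 7: C, bond orders sum to 3 (valence 4) → 1 H
  atom 8: C, bond orders sum to 4 (valence 4) → 0 H
  atom 9: F (halogen, monovalent) → 0 H
Totals → C:6, H:7, F:1, O:1, S:1.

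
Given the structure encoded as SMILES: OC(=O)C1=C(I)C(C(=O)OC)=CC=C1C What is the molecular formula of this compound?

C10H9IO4

Walk through each heavy atom and fill implicit hydrogens from standard valence (C 4, N 3, O 2, S 2, halogen 1):
  atom 1: O, bond orders sum to 1 (valence 2) → 1 H
  atom 2: C, bond orders sum to 4 (valence 4) → 0 H
  atom 3: O, bond orders sum to 2 (valence 2) → 0 H
  atom 4: C, bond orders sum to 4 (valence 4) → 0 H
  atom 5: C, bond orders sum to 4 (valence 4) → 0 H
  atom 6: I (halogen, monovalent) → 0 H
  atom 7: C, bond orders sum to 4 (valence 4) → 0 H
  atom 8: C, bond orders sum to 4 (valence 4) → 0 H
  atom 9: O, bond orders sum to 2 (valence 2) → 0 H
  atom 10: O, bond orders sum to 2 (valence 2) → 0 H
  atom 11: C, bond orders sum to 1 (valence 4) → 3 H
  atom 12: C, bond orders sum to 3 (valence 4) → 1 H
  atom 13: C, bond orders sum to 3 (valence 4) → 1 H
  atom 14: C, bond orders sum to 4 (valence 4) → 0 H
  atom 15: C, bond orders sum to 1 (valence 4) → 3 H
Totals → C:10, H:9, I:1, O:4.
In Hill order: C10H9IO4.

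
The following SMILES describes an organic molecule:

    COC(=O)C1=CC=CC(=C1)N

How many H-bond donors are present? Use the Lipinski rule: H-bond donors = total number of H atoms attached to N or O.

2

Donors: find every N or O and count the H atoms it carries.
  atom 2 (O): bond orders sum to 2 → 0 H
  atom 4 (O): bond orders sum to 2 → 0 H
  atom 11 (N): bond orders sum to 1 → 2 H
Lipinski HBD = 2.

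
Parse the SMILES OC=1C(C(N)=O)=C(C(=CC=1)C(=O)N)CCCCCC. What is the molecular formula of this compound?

Walk through each heavy atom and fill implicit hydrogens from standard valence (C 4, N 3, O 2, S 2, halogen 1):
  atom 1: O, bond orders sum to 1 (valence 2) → 1 H
  atom 2: C, bond orders sum to 4 (valence 4) → 0 H
  atom 3: C, bond orders sum to 4 (valence 4) → 0 H
  atom 4: C, bond orders sum to 4 (valence 4) → 0 H
  atom 5: N, bond orders sum to 1 (valence 3) → 2 H
  atom 6: O, bond orders sum to 2 (valence 2) → 0 H
  atom 7: C, bond orders sum to 4 (valence 4) → 0 H
  atom 8: C, bond orders sum to 4 (valence 4) → 0 H
  atom 9: C, bond orders sum to 3 (valence 4) → 1 H
  atom 10: C, bond orders sum to 3 (valence 4) → 1 H
  atom 11: C, bond orders sum to 4 (valence 4) → 0 H
  atom 12: O, bond orders sum to 2 (valence 2) → 0 H
  atom 13: N, bond orders sum to 1 (valence 3) → 2 H
  atom 14: C, bond orders sum to 2 (valence 4) → 2 H
  atom 15: C, bond orders sum to 2 (valence 4) → 2 H
  atom 16: C, bond orders sum to 2 (valence 4) → 2 H
  atom 17: C, bond orders sum to 2 (valence 4) → 2 H
  atom 18: C, bond orders sum to 2 (valence 4) → 2 H
  atom 19: C, bond orders sum to 1 (valence 4) → 3 H
Totals → C:14, H:20, N:2, O:3.
In Hill order: C14H20N2O3.

C14H20N2O3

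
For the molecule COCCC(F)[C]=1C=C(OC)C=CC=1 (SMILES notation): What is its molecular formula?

C11H15FO2

Walk through each heavy atom and fill implicit hydrogens from standard valence (C 4, N 3, O 2, S 2, halogen 1):
  atom 1: C, bond orders sum to 1 (valence 4) → 3 H
  atom 2: O, bond orders sum to 2 (valence 2) → 0 H
  atom 3: C, bond orders sum to 2 (valence 4) → 2 H
  atom 4: C, bond orders sum to 2 (valence 4) → 2 H
  atom 5: C, bond orders sum to 3 (valence 4) → 1 H
  atom 6: F (halogen, monovalent) → 0 H
  atom 7: C with explicit H count 0
  atom 8: C, bond orders sum to 3 (valence 4) → 1 H
  atom 9: C, bond orders sum to 4 (valence 4) → 0 H
  atom 10: O, bond orders sum to 2 (valence 2) → 0 H
  atom 11: C, bond orders sum to 1 (valence 4) → 3 H
  atom 12: C, bond orders sum to 3 (valence 4) → 1 H
  atom 13: C, bond orders sum to 3 (valence 4) → 1 H
  atom 14: C, bond orders sum to 3 (valence 4) → 1 H
Totals → C:11, H:15, F:1, O:2.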